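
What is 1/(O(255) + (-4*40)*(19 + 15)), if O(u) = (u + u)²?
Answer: 1/254660 ≈ 3.9268e-6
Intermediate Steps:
O(u) = 4*u² (O(u) = (2*u)² = 4*u²)
1/(O(255) + (-4*40)*(19 + 15)) = 1/(4*255² + (-4*40)*(19 + 15)) = 1/(4*65025 - 160*34) = 1/(260100 - 5440) = 1/254660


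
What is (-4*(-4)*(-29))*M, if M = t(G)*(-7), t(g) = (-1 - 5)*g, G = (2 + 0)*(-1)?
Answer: 38976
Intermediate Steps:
G = -2 (G = 2*(-1) = -2)
t(g) = -6*g
M = -84 (M = -6*(-2)*(-7) = 12*(-7) = -84)
(-4*(-4)*(-29))*M = (-4*(-4)*(-29))*(-84) = (16*(-29))*(-84) = -464*(-84) = 38976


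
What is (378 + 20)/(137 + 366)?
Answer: 398/503 ≈ 0.79125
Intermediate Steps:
(378 + 20)/(137 + 366) = 398/503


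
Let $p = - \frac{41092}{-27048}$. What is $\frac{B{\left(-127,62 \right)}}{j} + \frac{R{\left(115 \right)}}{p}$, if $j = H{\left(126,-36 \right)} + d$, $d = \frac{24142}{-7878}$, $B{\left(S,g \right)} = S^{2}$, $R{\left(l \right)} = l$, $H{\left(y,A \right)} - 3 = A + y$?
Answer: $\frac{928145675043}{3639271888} \approx 255.04$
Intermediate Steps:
$H{\left(y,A \right)} = 3 + A + y$ ($H{\left(y,A \right)} = 3 + \left(A + y\right) = 3 + A + y$)
$d = - \frac{12071}{3939}$ ($d = 24142 \left(- \frac{1}{7878}\right) = - \frac{12071}{3939} \approx -3.0645$)
$p = \frac{10273}{6762}$ ($p = \left(-41092\right) \left(- \frac{1}{27048}\right) = \frac{10273}{6762} \approx 1.5192$)
$j = \frac{354256}{3939}$ ($j = \left(3 - 36 + 126\right) - \frac{12071}{3939} = 93 - \frac{12071}{3939} = \frac{354256}{3939} \approx 89.936$)
$\frac{B{\left(-127,62 \right)}}{j} + \frac{R{\left(115 \right)}}{p} = \frac{\left(-127\right)^{2}}{\frac{354256}{3939}} + \frac{115}{\frac{10273}{6762}} = 16129 \cdot \frac{3939}{354256} + 115 \cdot \frac{6762}{10273} = \frac{63532131}{354256} + \frac{777630}{10273} = \frac{928145675043}{3639271888}$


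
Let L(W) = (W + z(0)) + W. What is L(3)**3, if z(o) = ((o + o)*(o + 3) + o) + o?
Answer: 216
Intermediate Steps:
z(o) = 2*o + 2*o*(3 + o) (z(o) = ((2*o)*(3 + o) + o) + o = (2*o*(3 + o) + o) + o = (o + 2*o*(3 + o)) + o = 2*o + 2*o*(3 + o))
L(W) = 2*W (L(W) = (W + 2*0*(4 + 0)) + W = (W + 2*0*4) + W = (W + 0) + W = W + W = 2*W)
L(3)**3 = (2*3)**3 = 6**3 = 216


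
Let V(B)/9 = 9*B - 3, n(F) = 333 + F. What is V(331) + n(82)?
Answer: 27199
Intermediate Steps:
V(B) = -27 + 81*B (V(B) = 9*(9*B - 3) = 9*(-3 + 9*B) = -27 + 81*B)
V(331) + n(82) = (-27 + 81*331) + (333 + 82) = (-27 + 26811) + 415 = 26784 + 415 = 27199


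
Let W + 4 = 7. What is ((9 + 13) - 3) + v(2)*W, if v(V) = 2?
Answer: 25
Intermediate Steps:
W = 3 (W = -4 + 7 = 3)
((9 + 13) - 3) + v(2)*W = ((9 + 13) - 3) + 2*3 = (22 - 3) + 6 = 19 + 6 = 25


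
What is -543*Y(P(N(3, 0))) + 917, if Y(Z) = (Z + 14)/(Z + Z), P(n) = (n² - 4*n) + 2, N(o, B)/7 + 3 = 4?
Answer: 22091/46 ≈ 480.24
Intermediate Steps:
N(o, B) = 7 (N(o, B) = -21 + 7*4 = -21 + 28 = 7)
P(n) = 2 + n² - 4*n
Y(Z) = (14 + Z)/(2*Z) (Y(Z) = (14 + Z)/((2*Z)) = (14 + Z)*(1/(2*Z)) = (14 + Z)/(2*Z))
-543*Y(P(N(3, 0))) + 917 = -543*(14 + (2 + 7² - 4*7))/(2*(2 + 7² - 4*7)) + 917 = -543*(14 + (2 + 49 - 28))/(2*(2 + 49 - 28)) + 917 = -543*(14 + 23)/(2*23) + 917 = -543*37/(2*23) + 917 = -543*37/46 + 917 = -20091/46 + 917 = 22091/46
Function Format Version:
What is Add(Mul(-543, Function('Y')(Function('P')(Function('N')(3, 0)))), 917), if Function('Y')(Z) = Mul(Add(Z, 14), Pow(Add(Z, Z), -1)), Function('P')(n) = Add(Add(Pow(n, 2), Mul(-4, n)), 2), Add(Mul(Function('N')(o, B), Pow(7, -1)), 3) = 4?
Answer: Rational(22091, 46) ≈ 480.24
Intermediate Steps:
Function('N')(o, B) = 7 (Function('N')(o, B) = Add(-21, Mul(7, 4)) = Add(-21, 28) = 7)
Function('P')(n) = Add(2, Pow(n, 2), Mul(-4, n))
Function('Y')(Z) = Mul(Rational(1, 2), Pow(Z, -1), Add(14, Z)) (Function('Y')(Z) = Mul(Add(14, Z), Pow(Mul(2, Z), -1)) = Mul(Add(14, Z), Mul(Rational(1, 2), Pow(Z, -1))) = Mul(Rational(1, 2), Pow(Z, -1), Add(14, Z)))
Add(Mul(-543, Function('Y')(Function('P')(Function('N')(3, 0)))), 917) = Add(Mul(-543, Mul(Rational(1, 2), Pow(Add(2, Pow(7, 2), Mul(-4, 7)), -1), Add(14, Add(2, Pow(7, 2), Mul(-4, 7))))), 917) = Add(Mul(-543, Mul(Rational(1, 2), Pow(Add(2, 49, -28), -1), Add(14, Add(2, 49, -28)))), 917) = Add(Mul(-543, Mul(Rational(1, 2), Pow(23, -1), Add(14, 23))), 917) = Add(Mul(-543, Mul(Rational(1, 2), Rational(1, 23), 37)), 917) = Add(Mul(-543, Rational(37, 46)), 917) = Add(Rational(-20091, 46), 917) = Rational(22091, 46)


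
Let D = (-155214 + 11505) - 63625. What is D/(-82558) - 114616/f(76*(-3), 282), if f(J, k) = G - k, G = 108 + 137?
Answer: 4735069543/1527323 ≈ 3100.2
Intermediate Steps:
G = 245
D = -207334 (D = -143709 - 63625 = -207334)
f(J, k) = 245 - k
D/(-82558) - 114616/f(76*(-3), 282) = -207334/(-82558) - 114616/(245 - 1*282) = -207334*(-1/82558) - 114616/(245 - 282) = 103667/41279 - 114616/(-37) = 103667/41279 - 114616*(-1/37) = 103667/41279 + 114616/37 = 4735069543/1527323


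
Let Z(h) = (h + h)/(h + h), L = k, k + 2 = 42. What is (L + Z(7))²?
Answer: 1681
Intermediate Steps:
k = 40 (k = -2 + 42 = 40)
L = 40
Z(h) = 1 (Z(h) = (2*h)/((2*h)) = (2*h)*(1/(2*h)) = 1)
(L + Z(7))² = (40 + 1)² = 41² = 1681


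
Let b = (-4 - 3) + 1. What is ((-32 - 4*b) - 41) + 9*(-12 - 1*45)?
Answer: -562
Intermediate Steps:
b = -6 (b = -7 + 1 = -6)
((-32 - 4*b) - 41) + 9*(-12 - 1*45) = ((-32 - 4*(-6)) - 41) + 9*(-12 - 1*45) = ((-32 + 24) - 41) + 9*(-12 - 45) = (-8 - 41) + 9*(-57) = -49 - 513 = -562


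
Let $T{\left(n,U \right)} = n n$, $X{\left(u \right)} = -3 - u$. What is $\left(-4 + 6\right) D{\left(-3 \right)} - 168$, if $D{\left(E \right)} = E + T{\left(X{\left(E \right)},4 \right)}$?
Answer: $-174$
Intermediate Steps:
$T{\left(n,U \right)} = n^{2}$
$D{\left(E \right)} = E + \left(-3 - E\right)^{2}$
$\left(-4 + 6\right) D{\left(-3 \right)} - 168 = \left(-4 + 6\right) \left(-3 + \left(3 - 3\right)^{2}\right) - 168 = 2 \left(-3 + 0^{2}\right) - 168 = 2 \left(-3 + 0\right) - 168 = 2 \left(-3\right) - 168 = -6 - 168 = -174$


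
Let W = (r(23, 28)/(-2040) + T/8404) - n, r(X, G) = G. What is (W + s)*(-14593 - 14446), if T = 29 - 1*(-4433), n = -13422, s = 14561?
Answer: -435361668717296/535755 ≈ -8.1261e+8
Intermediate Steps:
T = 4462 (T = 29 + 4433 = 4462)
W = 7191180709/535755 (W = (28/(-2040) + 4462/8404) - 1*(-13422) = (28*(-1/2040) + 4462*(1/8404)) + 13422 = (-7/510 + 2231/4202) + 13422 = 277099/535755 + 13422 = 7191180709/535755 ≈ 13423.)
(W + s)*(-14593 - 14446) = (7191180709/535755 + 14561)*(-14593 - 14446) = (14992309264/535755)*(-29039) = -435361668717296/535755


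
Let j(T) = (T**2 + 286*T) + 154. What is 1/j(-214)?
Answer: -1/15254 ≈ -6.5557e-5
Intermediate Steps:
j(T) = 154 + T**2 + 286*T
1/j(-214) = 1/(154 + (-214)**2 + 286*(-214)) = 1/(154 + 45796 - 61204) = 1/(-15254) = -1/15254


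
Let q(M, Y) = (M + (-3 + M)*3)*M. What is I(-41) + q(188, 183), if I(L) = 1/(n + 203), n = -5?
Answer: 27657433/198 ≈ 1.3968e+5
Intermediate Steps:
q(M, Y) = M*(-9 + 4*M) (q(M, Y) = (M + (-9 + 3*M))*M = (-9 + 4*M)*M = M*(-9 + 4*M))
I(L) = 1/198 (I(L) = 1/(-5 + 203) = 1/198)
I(-41) + q(188, 183) = 1/198 + 188*(-9 + 4*188) = 1/198 + 188*(-9 + 752) = 1/198 + 188*743 = 1/198 + 139684 = 27657433/198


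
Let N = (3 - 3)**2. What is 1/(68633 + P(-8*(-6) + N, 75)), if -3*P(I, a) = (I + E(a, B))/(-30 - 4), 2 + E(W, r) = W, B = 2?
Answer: 102/7000687 ≈ 1.4570e-5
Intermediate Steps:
E(W, r) = -2 + W
N = 0 (N = 0**2 = 0)
P(I, a) = -1/51 + I/102 + a/102 (P(I, a) = -(I + (-2 + a))/(3*(-30 - 4)) = -(-2 + I + a)/(3*(-34)) = -(-2 + I + a)*(-1)/(3*34) = -(1/17 - I/34 - a/34)/3 = -1/51 + I/102 + a/102)
1/(68633 + P(-8*(-6) + N, 75)) = 1/(68633 + (-1/51 + (-8*(-6) + 0)/102 + (1/102)*75)) = 1/(68633 + (-1/51 + (48 + 0)/102 + 25/34)) = 1/(68633 + (-1/51 + (1/102)*48 + 25/34)) = 1/(68633 + (-1/51 + 8/17 + 25/34)) = 1/(68633 + 121/102) = 1/(7000687/102) = 102/7000687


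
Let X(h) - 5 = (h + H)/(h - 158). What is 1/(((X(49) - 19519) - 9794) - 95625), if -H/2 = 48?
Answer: -109/13617650 ≈ -8.0043e-6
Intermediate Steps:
H = -96 (H = -2*48 = -96)
X(h) = 5 + (-96 + h)/(-158 + h) (X(h) = 5 + (h - 96)/(h - 158) = 5 + (-96 + h)/(-158 + h))
1/(((X(49) - 19519) - 9794) - 95625) = 1/(((2*(-443 + 3*49)/(-158 + 49) - 19519) - 9794) - 95625) = 1/(((2*(-443 + 147)/(-109) - 19519) - 9794) - 95625) = 1/(((2*(-1/109)*(-296) - 19519) - 9794) - 95625) = 1/(((592/109 - 19519) - 9794) - 95625) = 1/((-2126979/109 - 9794) - 95625) = 1/(-3194525/109 - 95625) = 1/(-13617650/109) = -109/13617650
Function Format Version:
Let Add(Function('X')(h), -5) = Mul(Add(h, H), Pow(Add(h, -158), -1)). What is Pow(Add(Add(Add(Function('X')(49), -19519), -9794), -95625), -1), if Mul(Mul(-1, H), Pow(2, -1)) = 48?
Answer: Rational(-109, 13617650) ≈ -8.0043e-6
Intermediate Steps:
H = -96 (H = Mul(-2, 48) = -96)
Function('X')(h) = Add(5, Mul(Pow(Add(-158, h), -1), Add(-96, h))) (Function('X')(h) = Add(5, Mul(Add(h, -96), Pow(Add(h, -158), -1))) = Add(5, Mul(Add(-96, h), Pow(Add(-158, h), -1))) = Add(5, Mul(Pow(Add(-158, h), -1), Add(-96, h))))
Pow(Add(Add(Add(Function('X')(49), -19519), -9794), -95625), -1) = Pow(Add(Add(Add(Mul(2, Pow(Add(-158, 49), -1), Add(-443, Mul(3, 49))), -19519), -9794), -95625), -1) = Pow(Add(Add(Add(Mul(2, Pow(-109, -1), Add(-443, 147)), -19519), -9794), -95625), -1) = Pow(Add(Add(Add(Mul(2, Rational(-1, 109), -296), -19519), -9794), -95625), -1) = Pow(Add(Add(Add(Rational(592, 109), -19519), -9794), -95625), -1) = Pow(Add(Add(Rational(-2126979, 109), -9794), -95625), -1) = Pow(Add(Rational(-3194525, 109), -95625), -1) = Pow(Rational(-13617650, 109), -1) = Rational(-109, 13617650)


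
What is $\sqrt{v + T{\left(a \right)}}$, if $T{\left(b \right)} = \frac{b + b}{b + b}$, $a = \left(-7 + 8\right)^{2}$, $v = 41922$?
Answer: $\sqrt{41923} \approx 204.75$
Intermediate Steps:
$a = 1$ ($a = 1^{2} = 1$)
$T{\left(b \right)} = 1$ ($T{\left(b \right)} = \frac{2 b}{2 b} = 2 b \frac{1}{2 b} = 1$)
$\sqrt{v + T{\left(a \right)}} = \sqrt{41922 + 1} = \sqrt{41923}$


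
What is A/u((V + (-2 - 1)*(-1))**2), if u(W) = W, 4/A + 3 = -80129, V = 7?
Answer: -1/2003300 ≈ -4.9918e-7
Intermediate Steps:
A = -1/20033 (A = 4/(-3 - 80129) = 4/(-80132) = 4*(-1/80132) = -1/20033 ≈ -4.9918e-5)
A/u((V + (-2 - 1)*(-1))**2) = -1/(20033*(7 + (-2 - 1)*(-1))**2) = -1/(20033*(7 - 3*(-1))**2) = -1/(20033*(7 + 3)**2) = -1/(20033*(10**2)) = -1/20033/100 = -1/20033*1/100 = -1/2003300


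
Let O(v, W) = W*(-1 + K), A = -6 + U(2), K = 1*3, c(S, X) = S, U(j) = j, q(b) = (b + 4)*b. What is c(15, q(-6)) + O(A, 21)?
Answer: 57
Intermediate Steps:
q(b) = b*(4 + b) (q(b) = (4 + b)*b = b*(4 + b))
K = 3
A = -4 (A = -6 + 2 = -4)
O(v, W) = 2*W (O(v, W) = W*(-1 + 3) = W*2 = 2*W)
c(15, q(-6)) + O(A, 21) = 15 + 2*21 = 15 + 42 = 57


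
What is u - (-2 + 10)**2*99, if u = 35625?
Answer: 29289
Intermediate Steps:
u - (-2 + 10)**2*99 = 35625 - (-2 + 10)**2*99 = 35625 - 8**2*99 = 35625 - 64*99 = 35625 - 1*6336 = 35625 - 6336 = 29289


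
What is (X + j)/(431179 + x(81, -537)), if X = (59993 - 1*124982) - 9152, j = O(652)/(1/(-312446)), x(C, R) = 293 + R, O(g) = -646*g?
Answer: 43866560497/143645 ≈ 3.0538e+5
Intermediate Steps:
j = 131599755632 (j = (-646*652)/(1/(-312446)) = -421192/(-1/312446) = -421192*(-312446) = 131599755632)
X = -74141 (X = (59993 - 124982) - 9152 = -64989 - 9152 = -74141)
(X + j)/(431179 + x(81, -537)) = (-74141 + 131599755632)/(431179 + (293 - 537)) = 131599681491/(431179 - 244) = 131599681491/430935 = 131599681491*(1/430935) = 43866560497/143645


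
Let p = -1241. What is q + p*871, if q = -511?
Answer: -1081422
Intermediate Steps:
q + p*871 = -511 - 1241*871 = -511 - 1080911 = -1081422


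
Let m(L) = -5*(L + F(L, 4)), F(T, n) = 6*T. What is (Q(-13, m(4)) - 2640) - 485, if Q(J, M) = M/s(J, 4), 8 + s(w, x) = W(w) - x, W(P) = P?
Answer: -15597/5 ≈ -3119.4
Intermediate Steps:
m(L) = -35*L (m(L) = -5*(L + 6*L) = -35*L)
s(w, x) = -8 + w - x (s(w, x) = -8 + (w - x) = -8 + w - x)
Q(J, M) = M/(-12 + J) (Q(J, M) = M/(-8 + J - 1*4) = M/(-8 + J - 4) = M/(-12 + J))
(Q(-13, m(4)) - 2640) - 485 = ((-35*4)/(-12 - 13) - 2640) - 485 = (-140/(-25) - 2640) - 485 = (-140*(-1/25) - 2640) - 485 = (28/5 - 2640) - 485 = -13172/5 - 485 = -15597/5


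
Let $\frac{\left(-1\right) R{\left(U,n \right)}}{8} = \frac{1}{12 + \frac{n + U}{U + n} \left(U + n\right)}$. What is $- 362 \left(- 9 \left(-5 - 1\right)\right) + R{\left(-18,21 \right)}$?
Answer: $- \frac{293228}{15} \approx -19549.0$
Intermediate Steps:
$R{\left(U,n \right)} = - \frac{8}{12 + U + n}$ ($R{\left(U,n \right)} = - \frac{8}{12 + \frac{n + U}{U + n} \left(U + n\right)} = - \frac{8}{12 + \frac{U + n}{U + n} \left(U + n\right)} = - \frac{8}{12 + 1 \left(U + n\right)} = - \frac{8}{12 + \left(U + n\right)} = - \frac{8}{12 + U + n}$)
$- 362 \left(- 9 \left(-5 - 1\right)\right) + R{\left(-18,21 \right)} = - 362 \left(- 9 \left(-5 - 1\right)\right) - \frac{8}{12 - 18 + 21} = - 362 \left(\left(-9\right) \left(-6\right)\right) - \frac{8}{15} = \left(-362\right) 54 - \frac{8}{15} = -19548 - \frac{8}{15} = - \frac{293228}{15}$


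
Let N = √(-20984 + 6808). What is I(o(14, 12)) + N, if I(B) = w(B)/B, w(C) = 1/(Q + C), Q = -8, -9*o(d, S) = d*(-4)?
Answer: -81/896 + 4*I*√886 ≈ -0.090402 + 119.06*I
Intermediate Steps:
o(d, S) = 4*d/9 (o(d, S) = -d*(-4)/9 = -(-4)*d/9 = 4*d/9)
w(C) = 1/(-8 + C)
I(B) = 1/(B*(-8 + B)) (I(B) = 1/((-8 + B)*B) = 1/(B*(-8 + B)))
N = 4*I*√886 (N = √(-14176) = 4*I*√886 ≈ 119.06*I)
I(o(14, 12)) + N = 1/((((4/9)*14))*(-8 + (4/9)*14)) + 4*I*√886 = 1/((56/9)*(-8 + 56/9)) + 4*I*√886 = 9/(56*(-16/9)) + 4*I*√886 = (9/56)*(-9/16) + 4*I*√886 = -81/896 + 4*I*√886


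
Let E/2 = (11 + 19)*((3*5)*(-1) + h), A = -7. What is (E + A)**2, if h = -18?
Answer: 3948169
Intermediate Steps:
E = -1980 (E = 2*((11 + 19)*((3*5)*(-1) - 18)) = 2*(30*(15*(-1) - 18)) = 2*(30*(-15 - 18)) = 2*(30*(-33)) = 2*(-990) = -1980)
(E + A)**2 = (-1980 - 7)**2 = (-1987)**2 = 3948169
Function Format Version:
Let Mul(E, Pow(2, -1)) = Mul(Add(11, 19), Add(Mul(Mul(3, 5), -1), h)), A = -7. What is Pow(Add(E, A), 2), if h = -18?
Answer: 3948169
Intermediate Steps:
E = -1980 (E = Mul(2, Mul(Add(11, 19), Add(Mul(Mul(3, 5), -1), -18))) = Mul(2, Mul(30, Add(Mul(15, -1), -18))) = Mul(2, Mul(30, Add(-15, -18))) = Mul(2, Mul(30, -33)) = Mul(2, -990) = -1980)
Pow(Add(E, A), 2) = Pow(Add(-1980, -7), 2) = Pow(-1987, 2) = 3948169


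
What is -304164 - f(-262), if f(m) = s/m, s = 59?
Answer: -79690909/262 ≈ -3.0416e+5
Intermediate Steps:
f(m) = 59/m
-304164 - f(-262) = -304164 - 59/(-262) = -304164 - 59*(-1)/262 = -304164 - 1*(-59/262) = -304164 + 59/262 = -79690909/262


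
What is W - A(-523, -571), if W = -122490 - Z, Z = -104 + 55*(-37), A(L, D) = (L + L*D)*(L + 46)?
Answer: 142078119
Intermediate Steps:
A(L, D) = (46 + L)*(L + D*L) (A(L, D) = (L + D*L)*(46 + L) = (46 + L)*(L + D*L))
Z = -2139 (Z = -104 - 2035 = -2139)
W = -120351 (W = -122490 - 1*(-2139) = -122490 + 2139 = -120351)
W - A(-523, -571) = -120351 - (-523)*(46 - 523 + 46*(-571) - 571*(-523)) = -120351 - (-523)*(46 - 523 - 26266 + 298633) = -120351 - (-523)*271890 = -120351 - 1*(-142198470) = -120351 + 142198470 = 142078119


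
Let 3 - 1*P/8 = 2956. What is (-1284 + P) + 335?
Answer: -24573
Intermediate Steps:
P = -23624 (P = 24 - 8*2956 = 24 - 23648 = -23624)
(-1284 + P) + 335 = (-1284 - 23624) + 335 = -24908 + 335 = -24573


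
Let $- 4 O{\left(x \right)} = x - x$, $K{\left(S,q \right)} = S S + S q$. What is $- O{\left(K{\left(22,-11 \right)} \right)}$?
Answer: $0$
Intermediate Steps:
$K{\left(S,q \right)} = S^{2} + S q$
$O{\left(x \right)} = 0$ ($O{\left(x \right)} = - \frac{x - x}{4} = \left(- \frac{1}{4}\right) 0 = 0$)
$- O{\left(K{\left(22,-11 \right)} \right)} = \left(-1\right) 0 = 0$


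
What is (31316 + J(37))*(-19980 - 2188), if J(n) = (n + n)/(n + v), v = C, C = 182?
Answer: -152034306704/219 ≈ -6.9422e+8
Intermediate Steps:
v = 182
J(n) = 2*n/(182 + n) (J(n) = (n + n)/(n + 182) = (2*n)/(182 + n) = 2*n/(182 + n))
(31316 + J(37))*(-19980 - 2188) = (31316 + 2*37/(182 + 37))*(-19980 - 2188) = (31316 + 2*37/219)*(-22168) = (31316 + 2*37*(1/219))*(-22168) = (31316 + 74/219)*(-22168) = (6858278/219)*(-22168) = -152034306704/219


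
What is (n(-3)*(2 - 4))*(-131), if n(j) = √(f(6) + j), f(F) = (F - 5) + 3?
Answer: 262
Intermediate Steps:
f(F) = -2 + F (f(F) = (-5 + F) + 3 = -2 + F)
n(j) = √(4 + j) (n(j) = √((-2 + 6) + j) = √(4 + j))
(n(-3)*(2 - 4))*(-131) = (√(4 - 3)*(2 - 4))*(-131) = (√1*(-2))*(-131) = (1*(-2))*(-131) = -2*(-131) = 262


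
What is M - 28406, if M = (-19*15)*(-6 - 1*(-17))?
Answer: -31541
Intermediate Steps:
M = -3135 (M = -285*(-6 + 17) = -285*11 = -3135)
M - 28406 = -3135 - 28406 = -31541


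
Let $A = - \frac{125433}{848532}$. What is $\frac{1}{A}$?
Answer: $- \frac{282844}{41811} \approx -6.7648$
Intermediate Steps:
$A = - \frac{41811}{282844}$ ($A = \left(-125433\right) \frac{1}{848532} = - \frac{41811}{282844} \approx -0.14782$)
$\frac{1}{A} = \frac{1}{- \frac{41811}{282844}} = - \frac{282844}{41811}$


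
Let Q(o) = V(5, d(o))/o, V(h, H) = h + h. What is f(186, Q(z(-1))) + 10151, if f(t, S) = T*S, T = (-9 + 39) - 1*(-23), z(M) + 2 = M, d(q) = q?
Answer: 29923/3 ≈ 9974.3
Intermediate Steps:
z(M) = -2 + M
V(h, H) = 2*h
T = 53 (T = 30 + 23 = 53)
Q(o) = 10/o (Q(o) = (2*5)/o = 10/o)
f(t, S) = 53*S
f(186, Q(z(-1))) + 10151 = 53*(10/(-2 - 1)) + 10151 = 53*(10/(-3)) + 10151 = 53*(10*(-⅓)) + 10151 = 53*(-10/3) + 10151 = -530/3 + 10151 = 29923/3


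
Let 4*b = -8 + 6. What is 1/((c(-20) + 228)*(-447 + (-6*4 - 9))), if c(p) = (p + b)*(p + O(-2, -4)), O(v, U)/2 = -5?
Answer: -1/404640 ≈ -2.4713e-6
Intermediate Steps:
O(v, U) = -10 (O(v, U) = 2*(-5) = -10)
b = -½ (b = (-8 + 6)/4 = (¼)*(-2) = -½ ≈ -0.50000)
c(p) = (-10 + p)*(-½ + p) (c(p) = (p - ½)*(p - 10) = (-½ + p)*(-10 + p) = (-10 + p)*(-½ + p))
1/((c(-20) + 228)*(-447 + (-6*4 - 9))) = 1/(((5 + (-20)² - 21/2*(-20)) + 228)*(-447 + (-6*4 - 9))) = 1/(((5 + 400 + 210) + 228)*(-447 + (-24 - 9))) = 1/((615 + 228)*(-447 - 33)) = 1/(843*(-480)) = 1/(-404640) = -1/404640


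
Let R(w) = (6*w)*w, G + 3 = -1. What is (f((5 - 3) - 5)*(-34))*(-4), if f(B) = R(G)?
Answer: 13056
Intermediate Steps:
G = -4 (G = -3 - 1 = -4)
R(w) = 6*w**2
f(B) = 96 (f(B) = 6*(-4)**2 = 6*16 = 96)
(f((5 - 3) - 5)*(-34))*(-4) = (96*(-34))*(-4) = -3264*(-4) = 13056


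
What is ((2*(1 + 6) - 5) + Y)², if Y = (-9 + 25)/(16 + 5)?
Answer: 42025/441 ≈ 95.295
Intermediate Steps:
Y = 16/21 ≈ 0.76190
((2*(1 + 6) - 5) + Y)² = ((2*(1 + 6) - 5) + 16/21)² = ((2*7 - 5) + 16/21)² = ((14 - 5) + 16/21)² = (9 + 16/21)² = (205/21)² = 42025/441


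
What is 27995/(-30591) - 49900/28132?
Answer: -52591960/19558773 ≈ -2.6889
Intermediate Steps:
27995/(-30591) - 49900/28132 = 27995*(-1/30591) - 49900*1/28132 = -2545/2781 - 12475/7033 = -52591960/19558773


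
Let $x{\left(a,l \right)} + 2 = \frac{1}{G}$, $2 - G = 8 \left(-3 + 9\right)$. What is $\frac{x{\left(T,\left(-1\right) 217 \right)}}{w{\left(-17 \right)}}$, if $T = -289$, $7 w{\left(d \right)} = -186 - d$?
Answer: $\frac{651}{7774} \approx 0.083741$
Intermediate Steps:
$w{\left(d \right)} = - \frac{186}{7} - \frac{d}{7}$ ($w{\left(d \right)} = \frac{-186 - d}{7} = - \frac{186}{7} - \frac{d}{7}$)
$G = -46$ ($G = 2 - 8 \left(-3 + 9\right) = 2 - 8 \cdot 6 = 2 - 48 = -46$)
$x{\left(a,l \right)} = - \frac{93}{46}$ ($x{\left(a,l \right)} = -2 + \frac{1}{-46} = -2 - \frac{1}{46} = - \frac{93}{46}$)
$\frac{x{\left(T,\left(-1\right) 217 \right)}}{w{\left(-17 \right)}} = - \frac{93}{46 \left(- \frac{186}{7} - - \frac{17}{7}\right)} = - \frac{93}{46 \left(- \frac{186}{7} + \frac{17}{7}\right)} = - \frac{93}{46 \left(- \frac{169}{7}\right)} = \left(- \frac{93}{46}\right) \left(- \frac{7}{169}\right) = \frac{651}{7774}$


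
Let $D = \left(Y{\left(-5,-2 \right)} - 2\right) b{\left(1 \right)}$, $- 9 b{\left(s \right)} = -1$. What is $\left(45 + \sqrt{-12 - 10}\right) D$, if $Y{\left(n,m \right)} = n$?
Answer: $-35 - \frac{7 i \sqrt{22}}{9} \approx -35.0 - 3.6481 i$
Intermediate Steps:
$b{\left(s \right)} = \frac{1}{9}$ ($b{\left(s \right)} = \left(- \frac{1}{9}\right) \left(-1\right) = \frac{1}{9}$)
$D = - \frac{7}{9}$ ($D = \left(-5 - 2\right) \frac{1}{9} = \left(-7\right) \frac{1}{9} = - \frac{7}{9} \approx -0.77778$)
$\left(45 + \sqrt{-12 - 10}\right) D = \left(45 + \sqrt{-12 - 10}\right) \left(- \frac{7}{9}\right) = \left(45 + \sqrt{-22}\right) \left(- \frac{7}{9}\right) = \left(45 + i \sqrt{22}\right) \left(- \frac{7}{9}\right) = -35 - \frac{7 i \sqrt{22}}{9}$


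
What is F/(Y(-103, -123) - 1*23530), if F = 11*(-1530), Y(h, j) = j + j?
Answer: 8415/11888 ≈ 0.70786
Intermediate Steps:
Y(h, j) = 2*j
F = -16830
F/(Y(-103, -123) - 1*23530) = -16830/(2*(-123) - 1*23530) = -16830/(-246 - 23530) = -16830/(-23776) = -16830*(-1/23776) = 8415/11888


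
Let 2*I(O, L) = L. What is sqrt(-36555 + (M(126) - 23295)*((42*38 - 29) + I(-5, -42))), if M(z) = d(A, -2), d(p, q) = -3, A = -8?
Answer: I*sqrt(36055263) ≈ 6004.6*I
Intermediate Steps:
I(O, L) = L/2
M(z) = -3
sqrt(-36555 + (M(126) - 23295)*((42*38 - 29) + I(-5, -42))) = sqrt(-36555 + (-3 - 23295)*((42*38 - 29) + (1/2)*(-42))) = sqrt(-36555 - 23298*((1596 - 29) - 21)) = sqrt(-36555 - 23298*(1567 - 21)) = sqrt(-36555 - 23298*1546) = sqrt(-36555 - 36018708) = sqrt(-36055263) = I*sqrt(36055263)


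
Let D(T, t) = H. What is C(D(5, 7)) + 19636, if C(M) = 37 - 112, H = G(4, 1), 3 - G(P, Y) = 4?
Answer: 19561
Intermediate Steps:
G(P, Y) = -1 (G(P, Y) = 3 - 1*4 = 3 - 4 = -1)
H = -1
D(T, t) = -1
C(M) = -75
C(D(5, 7)) + 19636 = -75 + 19636 = 19561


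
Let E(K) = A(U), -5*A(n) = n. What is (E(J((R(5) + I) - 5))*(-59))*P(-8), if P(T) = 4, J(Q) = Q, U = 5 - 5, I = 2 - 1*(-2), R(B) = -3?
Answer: 0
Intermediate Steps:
I = 4 (I = 2 + 2 = 4)
U = 0
A(n) = -n/5
E(K) = 0 (E(K) = -1/5*0 = 0)
(E(J((R(5) + I) - 5))*(-59))*P(-8) = (0*(-59))*4 = 0*4 = 0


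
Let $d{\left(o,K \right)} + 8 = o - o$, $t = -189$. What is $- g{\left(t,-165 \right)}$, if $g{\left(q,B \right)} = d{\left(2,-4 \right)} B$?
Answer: $-1320$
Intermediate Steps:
$d{\left(o,K \right)} = -8$ ($d{\left(o,K \right)} = -8 + \left(o - o\right) = -8 + 0 = -8$)
$g{\left(q,B \right)} = - 8 B$
$- g{\left(t,-165 \right)} = - \left(-8\right) \left(-165\right) = \left(-1\right) 1320 = -1320$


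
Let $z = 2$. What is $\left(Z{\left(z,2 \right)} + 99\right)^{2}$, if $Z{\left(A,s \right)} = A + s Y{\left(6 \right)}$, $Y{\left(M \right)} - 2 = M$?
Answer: $13689$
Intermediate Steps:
$Y{\left(M \right)} = 2 + M$
$Z{\left(A,s \right)} = A + 8 s$ ($Z{\left(A,s \right)} = A + s \left(2 + 6\right) = A + s 8 = A + 8 s$)
$\left(Z{\left(z,2 \right)} + 99\right)^{2} = \left(\left(2 + 8 \cdot 2\right) + 99\right)^{2} = \left(\left(2 + 16\right) + 99\right)^{2} = \left(18 + 99\right)^{2} = 117^{2} = 13689$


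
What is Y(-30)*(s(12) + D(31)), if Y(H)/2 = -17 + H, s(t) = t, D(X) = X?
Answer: -4042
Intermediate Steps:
Y(H) = -34 + 2*H (Y(H) = 2*(-17 + H) = -34 + 2*H)
Y(-30)*(s(12) + D(31)) = (-34 + 2*(-30))*(12 + 31) = (-34 - 60)*43 = -94*43 = -4042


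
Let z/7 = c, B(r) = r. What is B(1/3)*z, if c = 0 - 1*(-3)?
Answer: 7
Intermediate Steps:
c = 3 (c = 0 + 3 = 3)
z = 21 (z = 7*3 = 21)
B(1/3)*z = 21/3 = (1/3)*21 = 7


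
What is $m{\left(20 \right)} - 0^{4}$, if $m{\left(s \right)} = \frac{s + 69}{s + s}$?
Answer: $\frac{89}{40} \approx 2.225$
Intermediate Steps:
$m{\left(s \right)} = \frac{69 + s}{2 s}$
$m{\left(20 \right)} - 0^{4} = \frac{69 + 20}{2 \cdot 20} - 0^{4} = \frac{1}{2} \cdot \frac{1}{20} \cdot 89 - 0 = \frac{89}{40} + 0 = \frac{89}{40}$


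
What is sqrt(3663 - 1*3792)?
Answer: I*sqrt(129) ≈ 11.358*I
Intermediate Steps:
sqrt(3663 - 1*3792) = sqrt(3663 - 3792) = sqrt(-129) = I*sqrt(129)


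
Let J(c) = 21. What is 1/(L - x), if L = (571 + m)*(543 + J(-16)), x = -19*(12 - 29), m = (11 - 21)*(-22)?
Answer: 1/445801 ≈ 2.2432e-6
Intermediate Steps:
m = 220 (m = -10*(-22) = 220)
x = 323 (x = -19*(-17) = 323)
L = 446124 (L = (571 + 220)*(543 + 21) = 791*564 = 446124)
1/(L - x) = 1/(446124 - 1*323) = 1/(446124 - 323) = 1/445801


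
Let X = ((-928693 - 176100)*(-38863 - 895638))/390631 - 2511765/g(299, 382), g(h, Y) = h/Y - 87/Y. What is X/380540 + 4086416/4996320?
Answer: -406445015842244929/98408620398817176 ≈ -4.1302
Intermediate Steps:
g(h, Y) = -87/Y + h/Y
X = -77966497970507/41406886 (X = ((-928693 - 176100)*(-38863 - 895638))/390631 - 2511765*382/(-87 + 299) = -1104793*(-934501)*(1/390631) - 2511765/((1/382)*212) = 1032430163293*(1/390631) - 2511765/106/191 = 1032430163293/390631 - 2511765*191/106 = 1032430163293/390631 - 479747115/106 = -77966497970507/41406886 ≈ -1.8829e+6)
X/380540 + 4086416/4996320 = -77966497970507/41406886/380540 + 4086416/4996320 = -77966497970507/41406886*1/380540 + 4086416*(1/4996320) = -77966497970507/15756976398440 + 255401/312270 = -406445015842244929/98408620398817176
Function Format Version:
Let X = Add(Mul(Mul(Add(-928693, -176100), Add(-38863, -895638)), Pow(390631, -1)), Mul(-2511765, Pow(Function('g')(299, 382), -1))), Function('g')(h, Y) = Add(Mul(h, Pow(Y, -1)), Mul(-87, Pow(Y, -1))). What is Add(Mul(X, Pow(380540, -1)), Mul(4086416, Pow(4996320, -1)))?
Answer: Rational(-406445015842244929, 98408620398817176) ≈ -4.1302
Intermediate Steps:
Function('g')(h, Y) = Add(Mul(-87, Pow(Y, -1)), Mul(h, Pow(Y, -1)))
X = Rational(-77966497970507, 41406886) (X = Add(Mul(Mul(Add(-928693, -176100), Add(-38863, -895638)), Pow(390631, -1)), Mul(-2511765, Pow(Mul(Pow(382, -1), Add(-87, 299)), -1))) = Add(Mul(Mul(-1104793, -934501), Rational(1, 390631)), Mul(-2511765, Pow(Mul(Rational(1, 382), 212), -1))) = Add(Mul(1032430163293, Rational(1, 390631)), Mul(-2511765, Pow(Rational(106, 191), -1))) = Add(Rational(1032430163293, 390631), Mul(-2511765, Rational(191, 106))) = Add(Rational(1032430163293, 390631), Rational(-479747115, 106)) = Rational(-77966497970507, 41406886) ≈ -1.8829e+6)
Add(Mul(X, Pow(380540, -1)), Mul(4086416, Pow(4996320, -1))) = Add(Mul(Rational(-77966497970507, 41406886), Pow(380540, -1)), Mul(4086416, Pow(4996320, -1))) = Add(Mul(Rational(-77966497970507, 41406886), Rational(1, 380540)), Mul(4086416, Rational(1, 4996320))) = Add(Rational(-77966497970507, 15756976398440), Rational(255401, 312270)) = Rational(-406445015842244929, 98408620398817176)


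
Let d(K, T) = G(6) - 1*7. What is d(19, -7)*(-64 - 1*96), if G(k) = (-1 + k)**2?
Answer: -2880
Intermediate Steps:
d(K, T) = 18 (d(K, T) = (-1 + 6)**2 - 1*7 = 5**2 - 7 = 25 - 7 = 18)
d(19, -7)*(-64 - 1*96) = 18*(-64 - 1*96) = 18*(-64 - 96) = 18*(-160) = -2880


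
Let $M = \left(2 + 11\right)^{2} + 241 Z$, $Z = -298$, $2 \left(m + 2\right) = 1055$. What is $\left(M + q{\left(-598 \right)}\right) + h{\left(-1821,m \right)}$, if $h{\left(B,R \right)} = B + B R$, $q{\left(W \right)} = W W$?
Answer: $- \frac{1345603}{2} \approx -6.728 \cdot 10^{5}$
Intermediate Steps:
$m = \frac{1051}{2}$ ($m = -2 + \frac{1}{2} \cdot 1055 = -2 + \frac{1055}{2} = \frac{1051}{2} \approx 525.5$)
$M = -71649$ ($M = \left(2 + 11\right)^{2} + 241 \left(-298\right) = 13^{2} - 71818 = 169 - 71818 = -71649$)
$q{\left(W \right)} = W^{2}$
$\left(M + q{\left(-598 \right)}\right) + h{\left(-1821,m \right)} = \left(-71649 + \left(-598\right)^{2}\right) - 1821 \left(1 + \frac{1051}{2}\right) = \left(-71649 + 357604\right) - \frac{1917513}{2} = 285955 - \frac{1917513}{2} = - \frac{1345603}{2}$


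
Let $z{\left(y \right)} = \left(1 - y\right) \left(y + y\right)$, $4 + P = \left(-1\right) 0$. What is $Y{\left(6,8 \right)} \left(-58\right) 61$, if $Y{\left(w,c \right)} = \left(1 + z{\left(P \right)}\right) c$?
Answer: $1103856$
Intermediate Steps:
$P = -4$ ($P = -4 - 0 = -4 + 0 = -4$)
$z{\left(y \right)} = 2 y \left(1 - y\right)$ ($z{\left(y \right)} = \left(1 - y\right) 2 y = 2 y \left(1 - y\right)$)
$Y{\left(w,c \right)} = - 39 c$ ($Y{\left(w,c \right)} = \left(1 + 2 \left(-4\right) \left(1 - -4\right)\right) c = \left(1 + 2 \left(-4\right) \left(1 + 4\right)\right) c = \left(1 + 2 \left(-4\right) 5\right) c = \left(1 - 40\right) c = - 39 c$)
$Y{\left(6,8 \right)} \left(-58\right) 61 = \left(-39\right) 8 \left(-58\right) 61 = \left(-312\right) \left(-58\right) 61 = 18096 \cdot 61 = 1103856$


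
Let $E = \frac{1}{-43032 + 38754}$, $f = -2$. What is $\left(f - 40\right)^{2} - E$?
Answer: $\frac{7546393}{4278} \approx 1764.0$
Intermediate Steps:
$E = - \frac{1}{4278}$ ($E = \frac{1}{-4278} = - \frac{1}{4278} \approx -0.00023375$)
$\left(f - 40\right)^{2} - E = \left(-2 - 40\right)^{2} - - \frac{1}{4278} = \left(-42\right)^{2} + \frac{1}{4278} = 1764 + \frac{1}{4278} = \frac{7546393}{4278}$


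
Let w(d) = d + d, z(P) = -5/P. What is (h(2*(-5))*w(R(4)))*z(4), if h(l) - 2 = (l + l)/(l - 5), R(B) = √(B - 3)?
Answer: -25/3 ≈ -8.3333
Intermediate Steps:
R(B) = √(-3 + B)
w(d) = 2*d
h(l) = 2 + 2*l/(-5 + l) (h(l) = 2 + (l + l)/(l - 5) = 2 + (2*l)/(-5 + l) = 2 + 2*l/(-5 + l))
(h(2*(-5))*w(R(4)))*z(4) = ((2*(-5 + 2*(2*(-5)))/(-5 + 2*(-5)))*(2*√(-3 + 4)))*(-5/4) = ((2*(-5 + 2*(-10))/(-5 - 10))*(2*√1))*(-5*¼) = ((2*(-5 - 20)/(-15))*(2*1))*(-5/4) = ((2*(-1/15)*(-25))*2)*(-5/4) = ((10/3)*2)*(-5/4) = (20/3)*(-5/4) = -25/3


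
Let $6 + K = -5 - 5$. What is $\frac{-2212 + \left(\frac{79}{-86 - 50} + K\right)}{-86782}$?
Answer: $\frac{303087}{11802352} \approx 0.02568$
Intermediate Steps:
$K = -16$ ($K = -6 - 10 = -16$)
$\frac{-2212 + \left(\frac{79}{-86 - 50} + K\right)}{-86782} = \frac{-2212 - \left(16 - \frac{79}{-86 - 50}\right)}{-86782} = \left(-2212 - \left(16 - \frac{79}{-136}\right)\right) \left(- \frac{1}{86782}\right) = \left(-2212 + \left(79 \left(- \frac{1}{136}\right) - 16\right)\right) \left(- \frac{1}{86782}\right) = \left(-2212 - \frac{2255}{136}\right) \left(- \frac{1}{86782}\right) = \left(- \frac{303087}{136}\right) \left(- \frac{1}{86782}\right) = \frac{303087}{11802352}$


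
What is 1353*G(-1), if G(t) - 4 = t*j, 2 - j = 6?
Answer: 10824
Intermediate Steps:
j = -4 (j = 2 - 1*6 = 2 - 6 = -4)
G(t) = 4 - 4*t (G(t) = 4 + t*(-4) = 4 - 4*t)
1353*G(-1) = 1353*(4 - 4*(-1)) = 1353*(4 + 4) = 1353*8 = 10824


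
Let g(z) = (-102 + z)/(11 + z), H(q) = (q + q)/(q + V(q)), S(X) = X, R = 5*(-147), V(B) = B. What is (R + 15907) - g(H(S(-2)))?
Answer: 182165/12 ≈ 15180.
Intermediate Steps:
R = -735
H(q) = 1 (H(q) = (q + q)/(q + q) = (2*q)/((2*q)) = (2*q)*(1/(2*q)) = 1)
g(z) = (-102 + z)/(11 + z)
(R + 15907) - g(H(S(-2))) = (-735 + 15907) - (-102 + 1)/(11 + 1) = 15172 - (-101)/12 = 15172 - 1*(-101/12) = 15172 + 101/12 = 182165/12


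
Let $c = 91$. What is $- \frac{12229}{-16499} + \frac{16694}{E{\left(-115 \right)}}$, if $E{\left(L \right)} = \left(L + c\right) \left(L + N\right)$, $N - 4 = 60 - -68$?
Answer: $- \frac{1136323}{28284} \approx -40.175$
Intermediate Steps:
$N = 132$ ($N = 4 + \left(60 - -68\right) = 4 + \left(60 + 68\right) = 4 + 128 = 132$)
$E{\left(L \right)} = \left(91 + L\right) \left(132 + L\right)$ ($E{\left(L \right)} = \left(L + 91\right) \left(L + 132\right) = \left(91 + L\right) \left(132 + L\right)$)
$- \frac{12229}{-16499} + \frac{16694}{E{\left(-115 \right)}} = - \frac{12229}{-16499} + \frac{16694}{12012 + \left(-115\right)^{2} + 223 \left(-115\right)} = \left(-12229\right) \left(- \frac{1}{16499}\right) + \frac{16694}{12012 + 13225 - 25645} = \frac{1747}{2357} + \frac{16694}{-408} = \frac{1747}{2357} + 16694 \left(- \frac{1}{408}\right) = \frac{1747}{2357} - \frac{491}{12} = - \frac{1136323}{28284}$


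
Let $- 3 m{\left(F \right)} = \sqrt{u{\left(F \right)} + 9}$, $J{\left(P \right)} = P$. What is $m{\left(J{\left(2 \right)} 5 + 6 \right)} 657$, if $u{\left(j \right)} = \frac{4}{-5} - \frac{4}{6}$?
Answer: $- \frac{73 \sqrt{1695}}{5} \approx -601.09$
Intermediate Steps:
$u{\left(j \right)} = - \frac{22}{15}$ ($u{\left(j \right)} = 4 \left(- \frac{1}{5}\right) - \frac{2}{3} = - \frac{4}{5} - \frac{2}{3} = - \frac{22}{15}$)
$m{\left(F \right)} = - \frac{\sqrt{1695}}{45}$ ($m{\left(F \right)} = - \frac{\sqrt{- \frac{22}{15} + 9}}{3} = - \frac{\sqrt{\frac{113}{15}}}{3} = - \frac{\frac{1}{15} \sqrt{1695}}{3} = - \frac{\sqrt{1695}}{45}$)
$m{\left(J{\left(2 \right)} 5 + 6 \right)} 657 = - \frac{\sqrt{1695}}{45} \cdot 657 = - \frac{73 \sqrt{1695}}{5}$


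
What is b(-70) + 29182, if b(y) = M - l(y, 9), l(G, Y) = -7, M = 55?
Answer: 29244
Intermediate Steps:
b(y) = 62 (b(y) = 55 - 1*(-7) = 55 + 7 = 62)
b(-70) + 29182 = 62 + 29182 = 29244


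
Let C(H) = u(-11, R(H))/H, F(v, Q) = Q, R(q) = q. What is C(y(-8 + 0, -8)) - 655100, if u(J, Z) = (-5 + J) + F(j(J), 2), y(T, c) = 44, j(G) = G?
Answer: -14412207/22 ≈ -6.5510e+5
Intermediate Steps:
u(J, Z) = -3 + J (u(J, Z) = (-5 + J) + 2 = -3 + J)
C(H) = -14/H (C(H) = (-3 - 11)/H = -14/H)
C(y(-8 + 0, -8)) - 655100 = -14/44 - 655100 = -14*1/44 - 655100 = -7/22 - 655100 = -14412207/22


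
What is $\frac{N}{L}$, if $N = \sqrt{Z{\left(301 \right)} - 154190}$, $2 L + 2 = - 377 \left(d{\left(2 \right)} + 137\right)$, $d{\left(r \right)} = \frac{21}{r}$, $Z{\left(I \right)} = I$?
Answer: $- \frac{4 i \sqrt{153889}}{111219} \approx - 0.014109 i$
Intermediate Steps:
$L = - \frac{111219}{4}$ ($L = -1 + \frac{\left(-377\right) \left(\frac{21}{2} + 137\right)}{2} = -1 + \frac{\left(-377\right) \frac{295}{2}}{2} = -1 + \frac{1}{2} \left(- \frac{111215}{2}\right) = -1 - \frac{111215}{4} = - \frac{111219}{4} \approx -27805.0$)
$N = i \sqrt{153889}$ ($N = \sqrt{301 - 154190} = \sqrt{-153889} = i \sqrt{153889} \approx 392.29 i$)
$\frac{N}{L} = \frac{i \sqrt{153889}}{- \frac{111219}{4}} = i \sqrt{153889} \left(- \frac{4}{111219}\right) = - \frac{4 i \sqrt{153889}}{111219}$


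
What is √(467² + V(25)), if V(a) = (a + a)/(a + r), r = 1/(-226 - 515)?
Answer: √18708858803866/9262 ≈ 467.00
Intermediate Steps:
r = -1/741 (r = 1/(-741) = -1/741 ≈ -0.0013495)
V(a) = 2*a/(-1/741 + a) (V(a) = (a + a)/(a - 1/741) = (2*a)/(-1/741 + a) = 2*a/(-1/741 + a))
√(467² + V(25)) = √(467² + 1482*25/(-1 + 741*25)) = √(218089 + 1482*25/(-1 + 18525)) = √(218089 + 1482*25/18524) = √(218089 + 1482*25*(1/18524)) = √(218089 + 18525/9262) = √(2019958843/9262) = √18708858803866/9262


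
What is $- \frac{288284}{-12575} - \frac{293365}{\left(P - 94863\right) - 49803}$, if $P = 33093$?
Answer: $\frac{1558859809}{61001325} \approx 25.555$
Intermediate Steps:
$- \frac{288284}{-12575} - \frac{293365}{\left(P - 94863\right) - 49803} = - \frac{288284}{-12575} - \frac{293365}{\left(33093 - 94863\right) - 49803} = \left(-288284\right) \left(- \frac{1}{12575}\right) - \frac{293365}{-61770 - 49803} = \frac{288284}{12575} - \frac{293365}{-111573} = \frac{288284}{12575} - - \frac{12755}{4851} = \frac{288284}{12575} + \frac{12755}{4851} = \frac{1558859809}{61001325}$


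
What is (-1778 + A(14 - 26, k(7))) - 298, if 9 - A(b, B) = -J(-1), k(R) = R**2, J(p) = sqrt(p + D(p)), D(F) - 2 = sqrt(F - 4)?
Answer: -2067 + sqrt(1 + I*sqrt(5)) ≈ -2065.7 + 0.85132*I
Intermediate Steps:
D(F) = 2 + sqrt(-4 + F) (D(F) = 2 + sqrt(F - 4) = 2 + sqrt(-4 + F))
J(p) = sqrt(2 + p + sqrt(-4 + p)) (J(p) = sqrt(p + (2 + sqrt(-4 + p))) = sqrt(2 + p + sqrt(-4 + p)))
A(b, B) = 9 + sqrt(1 + I*sqrt(5)) (A(b, B) = 9 - (-1)*sqrt(2 - 1 + sqrt(-4 - 1)) = 9 - (-1)*sqrt(2 - 1 + sqrt(-5)) = 9 - (-1)*sqrt(2 - 1 + I*sqrt(5)) = 9 - (-1)*sqrt(1 + I*sqrt(5)) = 9 + sqrt(1 + I*sqrt(5)))
(-1778 + A(14 - 26, k(7))) - 298 = (-1778 + (9 + sqrt(1 + I*sqrt(5)))) - 298 = (-1769 + sqrt(1 + I*sqrt(5))) - 298 = -2067 + sqrt(1 + I*sqrt(5))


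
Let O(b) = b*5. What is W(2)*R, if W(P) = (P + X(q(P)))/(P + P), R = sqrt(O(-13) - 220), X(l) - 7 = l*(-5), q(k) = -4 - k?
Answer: 39*I*sqrt(285)/4 ≈ 164.6*I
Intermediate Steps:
O(b) = 5*b
X(l) = 7 - 5*l (X(l) = 7 + l*(-5) = 7 - 5*l)
R = I*sqrt(285) (R = sqrt(5*(-13) - 220) = sqrt(-65 - 220) = sqrt(-285) = I*sqrt(285) ≈ 16.882*I)
W(P) = (27 + 6*P)/(2*P) (W(P) = (P + (7 - 5*(-4 - P)))/(P + P) = (P + (7 + (20 + 5*P)))/((2*P)) = (P + (27 + 5*P))*(1/(2*P)) = (27 + 6*P)*(1/(2*P)) = (27 + 6*P)/(2*P))
W(2)*R = (3 + (27/2)/2)*(I*sqrt(285)) = (3 + (27/2)*(1/2))*(I*sqrt(285)) = (3 + 27/4)*(I*sqrt(285)) = 39*(I*sqrt(285))/4 = 39*I*sqrt(285)/4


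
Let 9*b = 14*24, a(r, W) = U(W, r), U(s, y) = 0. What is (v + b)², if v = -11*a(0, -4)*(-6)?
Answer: 12544/9 ≈ 1393.8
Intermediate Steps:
a(r, W) = 0
b = 112/3 (b = (14*24)/9 = (⅑)*336 = 112/3 ≈ 37.333)
v = 0 (v = -11*0*(-6) = 0*(-6) = 0)
(v + b)² = (0 + 112/3)² = (112/3)² = 12544/9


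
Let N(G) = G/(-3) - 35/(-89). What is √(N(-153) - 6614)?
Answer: 2*I*√12995602/89 ≈ 81.01*I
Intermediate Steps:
N(G) = 35/89 - G/3 (N(G) = G*(-⅓) - 35*(-1/89) = -G/3 + 35/89 = 35/89 - G/3)
√(N(-153) - 6614) = √((35/89 - ⅓*(-153)) - 6614) = √((35/89 + 51) - 6614) = √(4574/89 - 6614) = √(-584072/89) = 2*I*√12995602/89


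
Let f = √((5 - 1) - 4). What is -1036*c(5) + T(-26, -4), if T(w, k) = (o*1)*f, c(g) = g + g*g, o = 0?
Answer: -31080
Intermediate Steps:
c(g) = g + g²
f = 0 (f = √(4 - 4) = √0 = 0)
T(w, k) = 0 (T(w, k) = (0*1)*0 = 0*0 = 0)
-1036*c(5) + T(-26, -4) = -5180*(1 + 5) + 0 = -5180*6 + 0 = -1036*30 + 0 = -31080 + 0 = -31080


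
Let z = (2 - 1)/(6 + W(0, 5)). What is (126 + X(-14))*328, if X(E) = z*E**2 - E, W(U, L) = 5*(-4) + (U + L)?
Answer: 348992/9 ≈ 38777.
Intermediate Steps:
W(U, L) = -20 + L + U (W(U, L) = -20 + (L + U) = -20 + L + U)
z = -1/9 (z = (2 - 1)/(6 + (-20 + 5 + 0)) = 1/(6 - 15) = 1/(-9) = 1*(-1/9) = -1/9 ≈ -0.11111)
X(E) = -E - E**2/9 (X(E) = -E**2/9 - E = -E - E**2/9)
(126 + X(-14))*328 = (126 + (1/9)*(-14)*(-9 - 1*(-14)))*328 = (126 + (1/9)*(-14)*(-9 + 14))*328 = (126 + (1/9)*(-14)*5)*328 = (126 - 70/9)*328 = (1064/9)*328 = 348992/9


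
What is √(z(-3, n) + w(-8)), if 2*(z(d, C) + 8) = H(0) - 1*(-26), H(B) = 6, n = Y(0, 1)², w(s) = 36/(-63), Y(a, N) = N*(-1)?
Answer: 2*√91/7 ≈ 2.7255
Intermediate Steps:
Y(a, N) = -N
w(s) = -4/7 (w(s) = 36*(-1/63) = -4/7)
n = 1 (n = (-1*1)² = (-1)² = 1)
z(d, C) = 8 (z(d, C) = -8 + (6 - 1*(-26))/2 = -8 + (6 + 26)/2 = -8 + (½)*32 = -8 + 16 = 8)
√(z(-3, n) + w(-8)) = √(8 - 4/7) = √(52/7) = 2*√91/7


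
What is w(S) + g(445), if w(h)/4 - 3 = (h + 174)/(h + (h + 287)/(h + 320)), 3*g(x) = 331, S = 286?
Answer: 7462487/57963 ≈ 128.75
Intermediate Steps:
g(x) = 331/3 (g(x) = (⅓)*331 = 331/3)
w(h) = 12 + 4*(174 + h)/(h + (287 + h)/(320 + h)) (w(h) = 12 + 4*((h + 174)/(h + (h + 287)/(h + 320))) = 12 + 4*((174 + h)/(h + (287 + h)/(320 + h))) = 12 + 4*(174 + h)/(h + (287 + h)/(320 + h)))
w(S) + g(445) = 4*(56541 + 4*286² + 1457*286)/(287 + 286² + 321*286) + 331/3 = 4*(56541 + 4*81796 + 416702)/(287 + 81796 + 91806) + 331/3 = 4*(56541 + 327184 + 416702)/173889 + 331/3 = 4*(1/173889)*800427 + 331/3 = 1067236/57963 + 331/3 = 7462487/57963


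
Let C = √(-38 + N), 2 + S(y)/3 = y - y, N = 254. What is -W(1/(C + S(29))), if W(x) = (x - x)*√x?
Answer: 0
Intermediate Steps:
S(y) = -6 (S(y) = -6 + 3*(y - y) = -6 + 3*0 = -6 + 0 = -6)
C = 6*√6 (C = √(-38 + 254) = √216 = 6*√6 ≈ 14.697)
W(x) = 0 (W(x) = 0*√x = 0)
-W(1/(C + S(29))) = -1*0 = 0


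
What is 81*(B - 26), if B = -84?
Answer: -8910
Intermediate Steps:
81*(B - 26) = 81*(-84 - 26) = 81*(-110) = -8910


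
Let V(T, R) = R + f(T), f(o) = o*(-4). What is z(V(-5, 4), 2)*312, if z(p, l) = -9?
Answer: -2808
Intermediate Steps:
f(o) = -4*o
V(T, R) = R - 4*T
z(V(-5, 4), 2)*312 = -9*312 = -2808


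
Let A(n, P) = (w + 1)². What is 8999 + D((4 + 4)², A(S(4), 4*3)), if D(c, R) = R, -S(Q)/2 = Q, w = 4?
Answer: 9024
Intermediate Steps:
S(Q) = -2*Q
A(n, P) = 25 (A(n, P) = (4 + 1)² = 5² = 25)
8999 + D((4 + 4)², A(S(4), 4*3)) = 8999 + 25 = 9024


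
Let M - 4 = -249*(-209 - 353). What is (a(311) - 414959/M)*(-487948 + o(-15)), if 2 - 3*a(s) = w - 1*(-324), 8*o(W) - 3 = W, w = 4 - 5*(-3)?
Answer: 47784991149001/839652 ≈ 5.6910e+7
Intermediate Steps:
w = 19 (w = 4 + 15 = 19)
o(W) = 3/8 + W/8
M = 139942 (M = 4 - 249*(-209 - 353) = 4 - 249*(-562) = 4 + 139938 = 139942)
a(s) = -341/3 (a(s) = 2/3 - (19 - 1*(-324))/3 = 2/3 - (19 + 324)/3 = 2/3 - 1/3*343 = 2/3 - 343/3 = -341/3)
(a(311) - 414959/M)*(-487948 + o(-15)) = (-341/3 - 414959/139942)*(-487948 + (3/8 + (1/8)*(-15))) = (-341/3 - 414959*1/139942)*(-487948 + (3/8 - 15/8)) = (-341/3 - 414959/139942)*(-487948 - 3/2) = -48965099/419826*(-975899/2) = 47784991149001/839652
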